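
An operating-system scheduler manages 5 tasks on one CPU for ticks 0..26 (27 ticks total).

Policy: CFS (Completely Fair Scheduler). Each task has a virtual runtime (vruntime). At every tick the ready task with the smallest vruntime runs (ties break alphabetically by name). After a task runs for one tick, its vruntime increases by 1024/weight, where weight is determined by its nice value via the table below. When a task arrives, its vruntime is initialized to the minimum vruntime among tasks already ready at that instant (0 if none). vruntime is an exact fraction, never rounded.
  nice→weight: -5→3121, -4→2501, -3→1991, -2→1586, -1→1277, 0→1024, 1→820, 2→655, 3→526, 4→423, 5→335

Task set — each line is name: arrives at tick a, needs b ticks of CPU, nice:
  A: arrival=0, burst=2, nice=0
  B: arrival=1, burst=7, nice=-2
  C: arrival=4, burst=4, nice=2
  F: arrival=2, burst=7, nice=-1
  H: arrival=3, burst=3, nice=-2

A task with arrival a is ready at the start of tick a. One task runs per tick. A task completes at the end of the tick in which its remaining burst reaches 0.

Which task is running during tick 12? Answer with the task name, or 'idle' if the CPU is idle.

t=0: vr[A=0] → run A
t=1: vr[A=1 B=1] → run A
t=2: vr[B=1 F=1] → run B
t=3: vr[B=1305/793 F=1 H=1] → run F
t=4: vr[B=1305/793 C=1 F=2301/1277 H=1] → run C
t=5: vr[B=1305/793 C=1679/655 F=2301/1277 H=1] → run H
t=6: vr[B=1305/793 C=1679/655 F=2301/1277 H=1305/793] → run B
t=7: vr[B=1817/793 C=1679/655 F=2301/1277 H=1305/793] → run H
t=8: vr[B=1817/793 C=1679/655 F=2301/1277 H=1817/793] → run F
t=9: vr[B=1817/793 C=1679/655 F=3325/1277 H=1817/793] → run B
t=10: vr[B=2329/793 C=1679/655 F=3325/1277 H=1817/793] → run H
t=11: vr[B=2329/793 C=1679/655 F=3325/1277] → run C
t=12: vr[B=2329/793 C=2703/655 F=3325/1277] → run F
t=13: vr[B=2329/793 C=2703/655 F=4349/1277] → run B
t=14: vr[B=2841/793 C=2703/655 F=4349/1277] → run F
t=15: vr[B=2841/793 C=2703/655 F=5373/1277] → run B
t=16: vr[B=3353/793 C=2703/655 F=5373/1277] → run C
t=17: vr[B=3353/793 C=3727/655 F=5373/1277] → run F
t=18: vr[B=3353/793 C=3727/655 F=6397/1277] → run B
t=19: vr[B=3865/793 C=3727/655 F=6397/1277] → run B
t=20: vr[C=3727/655 F=6397/1277] → run F
t=21: vr[C=3727/655 F=7421/1277] → run C
t=22: vr[F=7421/1277] → run F
t=23: (idle)
t=24: (idle)
t=25: (idle)
t=26: (idle)

running at tick 12 = F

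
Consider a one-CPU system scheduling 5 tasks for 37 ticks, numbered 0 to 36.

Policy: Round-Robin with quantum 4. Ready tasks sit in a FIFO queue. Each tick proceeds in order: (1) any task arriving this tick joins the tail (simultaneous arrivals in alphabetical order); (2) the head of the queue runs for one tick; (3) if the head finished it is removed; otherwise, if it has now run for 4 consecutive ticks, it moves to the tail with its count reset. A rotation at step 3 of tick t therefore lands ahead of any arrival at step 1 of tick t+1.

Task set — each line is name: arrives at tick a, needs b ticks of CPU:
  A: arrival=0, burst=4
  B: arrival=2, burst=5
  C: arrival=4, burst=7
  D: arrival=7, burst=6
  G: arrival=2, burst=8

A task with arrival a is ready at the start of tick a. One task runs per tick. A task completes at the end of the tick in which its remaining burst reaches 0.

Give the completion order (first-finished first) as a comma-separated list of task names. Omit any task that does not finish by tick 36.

completion order = A, B, G, C, D

t=0: queue=[A] q_used=0 → run A
t=1: queue=[A] q_used=1 → run A
t=2: queue=[A,B,G] q_used=2 → run A
t=3: queue=[A,B,G] q_used=3 → run A
t=4: queue=[B,G,C] q_used=0 → run B
t=5: queue=[B,G,C] q_used=1 → run B
t=6: queue=[B,G,C] q_used=2 → run B
t=7: queue=[B,G,C,D] q_used=3 → run B
t=8: queue=[G,C,D,B] q_used=0 → run G
t=9: queue=[G,C,D,B] q_used=1 → run G
t=10: queue=[G,C,D,B] q_used=2 → run G
t=11: queue=[G,C,D,B] q_used=3 → run G
t=12: queue=[C,D,B,G] q_used=0 → run C
t=13: queue=[C,D,B,G] q_used=1 → run C
t=14: queue=[C,D,B,G] q_used=2 → run C
t=15: queue=[C,D,B,G] q_used=3 → run C
t=16: queue=[D,B,G,C] q_used=0 → run D
t=17: queue=[D,B,G,C] q_used=1 → run D
t=18: queue=[D,B,G,C] q_used=2 → run D
t=19: queue=[D,B,G,C] q_used=3 → run D
t=20: queue=[B,G,C,D] q_used=0 → run B
t=21: queue=[G,C,D] q_used=0 → run G
t=22: queue=[G,C,D] q_used=1 → run G
t=23: queue=[G,C,D] q_used=2 → run G
t=24: queue=[G,C,D] q_used=3 → run G
t=25: queue=[C,D] q_used=0 → run C
t=26: queue=[C,D] q_used=1 → run C
t=27: queue=[C,D] q_used=2 → run C
t=28: queue=[D] q_used=0 → run D
t=29: queue=[D] q_used=1 → run D
t=30: (idle)
t=31: (idle)
t=32: (idle)
t=33: (idle)
t=34: (idle)
t=35: (idle)
t=36: (idle)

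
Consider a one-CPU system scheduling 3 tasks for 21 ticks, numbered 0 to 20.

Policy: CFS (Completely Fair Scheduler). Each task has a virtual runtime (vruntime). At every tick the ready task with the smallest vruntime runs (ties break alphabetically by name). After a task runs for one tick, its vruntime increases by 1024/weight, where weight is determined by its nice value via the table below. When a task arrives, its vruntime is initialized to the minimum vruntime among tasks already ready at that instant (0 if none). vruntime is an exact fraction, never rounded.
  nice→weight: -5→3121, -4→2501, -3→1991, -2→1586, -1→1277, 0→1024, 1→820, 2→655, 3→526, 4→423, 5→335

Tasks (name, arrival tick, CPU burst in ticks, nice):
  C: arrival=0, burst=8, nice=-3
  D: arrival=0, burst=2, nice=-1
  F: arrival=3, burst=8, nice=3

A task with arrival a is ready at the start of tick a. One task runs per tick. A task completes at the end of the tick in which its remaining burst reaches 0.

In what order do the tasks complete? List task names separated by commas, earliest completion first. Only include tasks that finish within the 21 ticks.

completion order = D, C, F

t=0: vr[C=0 D=0] → run C
t=1: vr[C=1024/1991 D=0] → run D
t=2: vr[C=1024/1991 D=1024/1277] → run C
t=3: vr[C=2048/1991 D=1024/1277 F=1024/1277] → run D
t=4: vr[C=2048/1991 F=1024/1277] → run F
t=5: vr[C=2048/1991 F=923136/335851] → run C
t=6: vr[C=3072/1991 F=923136/335851] → run C
t=7: vr[C=4096/1991 F=923136/335851] → run C
t=8: vr[C=5120/1991 F=923136/335851] → run C
t=9: vr[C=6144/1991 F=923136/335851] → run F
t=10: vr[C=6144/1991 F=1576960/335851] → run C
t=11: vr[C=7168/1991 F=1576960/335851] → run C
t=12: vr[F=1576960/335851] → run F
t=13: vr[F=2230784/335851] → run F
t=14: vr[F=2884608/335851] → run F
t=15: vr[F=3538432/335851] → run F
t=16: vr[F=4192256/335851] → run F
t=17: vr[F=4846080/335851] → run F
t=18: (idle)
t=19: (idle)
t=20: (idle)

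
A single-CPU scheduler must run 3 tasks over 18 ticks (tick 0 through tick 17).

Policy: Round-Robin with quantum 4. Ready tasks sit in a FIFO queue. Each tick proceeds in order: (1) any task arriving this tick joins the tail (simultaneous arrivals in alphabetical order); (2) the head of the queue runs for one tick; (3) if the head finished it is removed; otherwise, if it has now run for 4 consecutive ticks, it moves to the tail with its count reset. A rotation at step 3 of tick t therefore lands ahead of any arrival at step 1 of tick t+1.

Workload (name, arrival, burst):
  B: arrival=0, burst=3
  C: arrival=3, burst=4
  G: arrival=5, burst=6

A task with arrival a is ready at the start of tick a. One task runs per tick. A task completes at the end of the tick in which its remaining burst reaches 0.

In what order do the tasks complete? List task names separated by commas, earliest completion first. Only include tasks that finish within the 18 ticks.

t=0: queue=[B] q_used=0 → run B
t=1: queue=[B] q_used=1 → run B
t=2: queue=[B] q_used=2 → run B
t=3: queue=[C] q_used=0 → run C
t=4: queue=[C] q_used=1 → run C
t=5: queue=[C,G] q_used=2 → run C
t=6: queue=[C,G] q_used=3 → run C
t=7: queue=[G] q_used=0 → run G
t=8: queue=[G] q_used=1 → run G
t=9: queue=[G] q_used=2 → run G
t=10: queue=[G] q_used=3 → run G
t=11: queue=[G] q_used=0 → run G
t=12: queue=[G] q_used=1 → run G
t=13: (idle)
t=14: (idle)
t=15: (idle)
t=16: (idle)
t=17: (idle)

completion order = B, C, G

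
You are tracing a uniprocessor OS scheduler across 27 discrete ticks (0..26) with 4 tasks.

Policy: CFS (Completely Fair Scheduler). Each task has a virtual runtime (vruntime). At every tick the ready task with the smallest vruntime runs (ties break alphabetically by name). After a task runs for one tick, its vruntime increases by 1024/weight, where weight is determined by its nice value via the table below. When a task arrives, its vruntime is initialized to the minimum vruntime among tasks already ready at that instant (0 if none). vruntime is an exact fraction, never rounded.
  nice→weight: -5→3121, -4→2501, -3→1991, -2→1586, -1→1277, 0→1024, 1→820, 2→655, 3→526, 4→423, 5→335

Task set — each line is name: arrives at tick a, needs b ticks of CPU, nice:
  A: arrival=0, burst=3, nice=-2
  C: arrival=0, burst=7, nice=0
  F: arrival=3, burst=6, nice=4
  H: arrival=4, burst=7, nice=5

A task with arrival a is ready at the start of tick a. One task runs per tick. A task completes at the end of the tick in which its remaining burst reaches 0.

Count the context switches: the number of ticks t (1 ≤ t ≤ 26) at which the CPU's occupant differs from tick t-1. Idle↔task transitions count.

t=0: vr[A=0 C=0] → run A
t=1: vr[A=512/793 C=0] → run C
t=2: vr[A=512/793 C=1] → run A
t=3: vr[A=1024/793 C=1 F=1] → run C
t=4: vr[A=1024/793 C=2 F=1 H=1] → run F
t=5: vr[A=1024/793 C=2 F=1447/423 H=1] → run H
t=6: vr[A=1024/793 C=2 F=1447/423 H=1359/335] → run A
t=7: vr[C=2 F=1447/423 H=1359/335] → run C
t=8: vr[C=3 F=1447/423 H=1359/335] → run C
t=9: vr[C=4 F=1447/423 H=1359/335] → run F
t=10: vr[C=4 F=2471/423 H=1359/335] → run C
t=11: vr[C=5 F=2471/423 H=1359/335] → run H
t=12: vr[C=5 F=2471/423 H=2383/335] → run C
t=13: vr[C=6 F=2471/423 H=2383/335] → run F
t=14: vr[C=6 F=1165/141 H=2383/335] → run C
t=15: vr[F=1165/141 H=2383/335] → run H
t=16: vr[F=1165/141 H=3407/335] → run F
t=17: vr[F=4519/423 H=3407/335] → run H
t=18: vr[F=4519/423 H=4431/335] → run F
t=19: vr[F=5543/423 H=4431/335] → run F
t=20: vr[H=4431/335] → run H
t=21: vr[H=1091/67] → run H
t=22: vr[H=6479/335] → run H
t=23: (idle)
t=24: (idle)
t=25: (idle)
t=26: (idle)

context switches = 19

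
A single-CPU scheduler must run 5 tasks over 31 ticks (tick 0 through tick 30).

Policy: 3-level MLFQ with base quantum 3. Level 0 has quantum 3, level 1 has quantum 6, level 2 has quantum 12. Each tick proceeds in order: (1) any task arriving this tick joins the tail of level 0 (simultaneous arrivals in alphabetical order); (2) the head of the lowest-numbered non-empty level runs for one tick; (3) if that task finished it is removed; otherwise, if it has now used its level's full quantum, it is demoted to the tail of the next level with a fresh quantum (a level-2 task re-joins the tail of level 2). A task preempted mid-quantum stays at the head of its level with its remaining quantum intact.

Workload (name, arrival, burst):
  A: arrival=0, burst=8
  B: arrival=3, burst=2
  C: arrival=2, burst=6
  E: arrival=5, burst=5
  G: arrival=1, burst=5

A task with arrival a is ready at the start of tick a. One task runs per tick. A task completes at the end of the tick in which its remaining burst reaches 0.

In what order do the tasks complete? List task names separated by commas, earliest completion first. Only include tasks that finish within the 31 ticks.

t=0: L0/L1/L2 = A/-/- → run A
t=1: L0/L1/L2 = AG/-/- → run A
t=2: L0/L1/L2 = AGC/-/- → run A
t=3: L0/L1/L2 = GCB/A/- → run G
t=4: L0/L1/L2 = GCB/A/- → run G
t=5: L0/L1/L2 = GCBE/A/- → run G
t=6: L0/L1/L2 = CBE/AG/- → run C
t=7: L0/L1/L2 = CBE/AG/- → run C
t=8: L0/L1/L2 = CBE/AG/- → run C
t=9: L0/L1/L2 = BE/AGC/- → run B
t=10: L0/L1/L2 = BE/AGC/- → run B
t=11: L0/L1/L2 = E/AGC/- → run E
t=12: L0/L1/L2 = E/AGC/- → run E
t=13: L0/L1/L2 = E/AGC/- → run E
t=14: L0/L1/L2 = -/AGCE/- → run A
t=15: L0/L1/L2 = -/AGCE/- → run A
t=16: L0/L1/L2 = -/AGCE/- → run A
t=17: L0/L1/L2 = -/AGCE/- → run A
t=18: L0/L1/L2 = -/AGCE/- → run A
t=19: L0/L1/L2 = -/GCE/- → run G
t=20: L0/L1/L2 = -/GCE/- → run G
t=21: L0/L1/L2 = -/CE/- → run C
t=22: L0/L1/L2 = -/CE/- → run C
t=23: L0/L1/L2 = -/CE/- → run C
t=24: L0/L1/L2 = -/E/- → run E
t=25: L0/L1/L2 = -/E/- → run E
t=26: (idle)
t=27: (idle)
t=28: (idle)
t=29: (idle)
t=30: (idle)

completion order = B, A, G, C, E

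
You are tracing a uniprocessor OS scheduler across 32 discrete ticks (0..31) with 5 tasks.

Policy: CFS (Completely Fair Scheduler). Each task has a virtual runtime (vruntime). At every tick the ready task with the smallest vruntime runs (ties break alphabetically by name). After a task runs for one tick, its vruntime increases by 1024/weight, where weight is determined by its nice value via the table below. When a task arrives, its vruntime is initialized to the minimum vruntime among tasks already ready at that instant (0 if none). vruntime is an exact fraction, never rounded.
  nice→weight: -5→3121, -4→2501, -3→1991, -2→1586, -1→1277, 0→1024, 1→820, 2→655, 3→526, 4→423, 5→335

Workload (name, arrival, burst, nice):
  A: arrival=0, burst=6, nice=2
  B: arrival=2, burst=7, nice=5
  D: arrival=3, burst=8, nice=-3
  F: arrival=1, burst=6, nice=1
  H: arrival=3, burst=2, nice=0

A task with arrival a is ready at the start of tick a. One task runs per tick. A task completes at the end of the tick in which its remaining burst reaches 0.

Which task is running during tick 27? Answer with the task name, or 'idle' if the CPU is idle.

t=0: vr[A=0] → run A
t=1: vr[A=1024/655 F=1024/655] → run A
t=2: vr[A=2048/655 B=1024/655 F=1024/655] → run B
t=3: vr[A=2048/655 B=202752/43885 D=1024/655 F=1024/655 H=1024/655] → run D
t=4: vr[A=2048/655 B=202752/43885 D=2709504/1304105 F=1024/655 H=1024/655] → run F
t=5: vr[A=2048/655 B=202752/43885 D=2709504/1304105 F=15104/5371 H=1024/655] → run H
t=6: vr[A=2048/655 B=202752/43885 D=2709504/1304105 F=15104/5371 H=1679/655] → run D
t=7: vr[A=2048/655 B=202752/43885 D=3380224/1304105 F=15104/5371 H=1679/655] → run H
t=8: vr[A=2048/655 B=202752/43885 D=3380224/1304105 F=15104/5371] → run D
t=9: vr[A=2048/655 B=202752/43885 D=4050944/1304105 F=15104/5371] → run F
t=10: vr[A=2048/655 B=202752/43885 D=4050944/1304105 F=109056/26855] → run D
t=11: vr[A=2048/655 B=202752/43885 D=4721664/1304105 F=109056/26855] → run A
t=12: vr[A=3072/655 B=202752/43885 D=4721664/1304105 F=109056/26855] → run D
t=13: vr[A=3072/655 B=202752/43885 D=5392384/1304105 F=109056/26855] → run F
t=14: vr[A=3072/655 B=202752/43885 D=5392384/1304105 F=142592/26855] → run D
t=15: vr[A=3072/655 B=202752/43885 D=6063104/1304105 F=142592/26855] → run B
t=16: vr[A=3072/655 B=336896/43885 D=6063104/1304105 F=142592/26855] → run D
t=17: vr[A=3072/655 B=336896/43885 D=6733824/1304105 F=142592/26855] → run A
t=18: vr[A=4096/655 B=336896/43885 D=6733824/1304105 F=142592/26855] → run D
t=19: vr[A=4096/655 B=336896/43885 F=142592/26855] → run F
t=20: vr[A=4096/655 B=336896/43885 F=176128/26855] → run A
t=21: vr[A=1024/131 B=336896/43885 F=176128/26855] → run F
t=22: vr[A=1024/131 B=336896/43885 F=209664/26855] → run B
t=23: vr[A=1024/131 B=94208/8777 F=209664/26855] → run F
t=24: vr[A=1024/131 B=94208/8777] → run A
t=25: vr[B=94208/8777] → run B
t=26: vr[B=605184/43885] → run B
t=27: vr[B=739328/43885] → run B
t=28: vr[B=873472/43885] → run B
t=29: (idle)
t=30: (idle)
t=31: (idle)

running at tick 27 = B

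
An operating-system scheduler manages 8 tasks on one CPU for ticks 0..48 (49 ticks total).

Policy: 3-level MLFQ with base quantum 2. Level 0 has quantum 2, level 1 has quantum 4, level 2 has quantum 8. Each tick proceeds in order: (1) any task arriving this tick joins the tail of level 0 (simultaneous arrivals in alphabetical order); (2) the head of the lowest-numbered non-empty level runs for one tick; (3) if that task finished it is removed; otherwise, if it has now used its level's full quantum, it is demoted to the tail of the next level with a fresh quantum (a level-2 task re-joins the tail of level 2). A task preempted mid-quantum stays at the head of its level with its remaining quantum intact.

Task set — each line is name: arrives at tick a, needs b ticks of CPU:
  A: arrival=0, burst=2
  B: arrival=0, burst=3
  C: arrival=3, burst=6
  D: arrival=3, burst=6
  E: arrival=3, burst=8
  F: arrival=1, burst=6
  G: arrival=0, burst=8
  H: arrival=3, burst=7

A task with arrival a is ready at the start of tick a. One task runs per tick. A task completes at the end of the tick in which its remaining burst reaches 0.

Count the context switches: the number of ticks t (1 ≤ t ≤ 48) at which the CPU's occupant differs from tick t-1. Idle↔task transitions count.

t=0: L0/L1/L2 = ABG/-/- → run A
t=1: L0/L1/L2 = ABGF/-/- → run A
t=2: L0/L1/L2 = BGF/-/- → run B
t=3: L0/L1/L2 = BGFCDEH/-/- → run B
t=4: L0/L1/L2 = GFCDEH/B/- → run G
t=5: L0/L1/L2 = GFCDEH/B/- → run G
t=6: L0/L1/L2 = FCDEH/BG/- → run F
t=7: L0/L1/L2 = FCDEH/BG/- → run F
t=8: L0/L1/L2 = CDEH/BGF/- → run C
t=9: L0/L1/L2 = CDEH/BGF/- → run C
t=10: L0/L1/L2 = DEH/BGFC/- → run D
t=11: L0/L1/L2 = DEH/BGFC/- → run D
t=12: L0/L1/L2 = EH/BGFCD/- → run E
t=13: L0/L1/L2 = EH/BGFCD/- → run E
t=14: L0/L1/L2 = H/BGFCDE/- → run H
t=15: L0/L1/L2 = H/BGFCDE/- → run H
t=16: L0/L1/L2 = -/BGFCDEH/- → run B
t=17: L0/L1/L2 = -/GFCDEH/- → run G
t=18: L0/L1/L2 = -/GFCDEH/- → run G
t=19: L0/L1/L2 = -/GFCDEH/- → run G
t=20: L0/L1/L2 = -/GFCDEH/- → run G
t=21: L0/L1/L2 = -/FCDEH/G → run F
t=22: L0/L1/L2 = -/FCDEH/G → run F
t=23: L0/L1/L2 = -/FCDEH/G → run F
t=24: L0/L1/L2 = -/FCDEH/G → run F
t=25: L0/L1/L2 = -/CDEH/G → run C
t=26: L0/L1/L2 = -/CDEH/G → run C
t=27: L0/L1/L2 = -/CDEH/G → run C
t=28: L0/L1/L2 = -/CDEH/G → run C
t=29: L0/L1/L2 = -/DEH/G → run D
t=30: L0/L1/L2 = -/DEH/G → run D
t=31: L0/L1/L2 = -/DEH/G → run D
t=32: L0/L1/L2 = -/DEH/G → run D
t=33: L0/L1/L2 = -/EH/G → run E
t=34: L0/L1/L2 = -/EH/G → run E
t=35: L0/L1/L2 = -/EH/G → run E
t=36: L0/L1/L2 = -/EH/G → run E
t=37: L0/L1/L2 = -/H/GE → run H
t=38: L0/L1/L2 = -/H/GE → run H
t=39: L0/L1/L2 = -/H/GE → run H
t=40: L0/L1/L2 = -/H/GE → run H
t=41: L0/L1/L2 = -/-/GEH → run G
t=42: L0/L1/L2 = -/-/GEH → run G
t=43: L0/L1/L2 = -/-/EH → run E
t=44: L0/L1/L2 = -/-/EH → run E
t=45: L0/L1/L2 = -/-/H → run H
t=46: (idle)
t=47: (idle)
t=48: (idle)

context switches = 18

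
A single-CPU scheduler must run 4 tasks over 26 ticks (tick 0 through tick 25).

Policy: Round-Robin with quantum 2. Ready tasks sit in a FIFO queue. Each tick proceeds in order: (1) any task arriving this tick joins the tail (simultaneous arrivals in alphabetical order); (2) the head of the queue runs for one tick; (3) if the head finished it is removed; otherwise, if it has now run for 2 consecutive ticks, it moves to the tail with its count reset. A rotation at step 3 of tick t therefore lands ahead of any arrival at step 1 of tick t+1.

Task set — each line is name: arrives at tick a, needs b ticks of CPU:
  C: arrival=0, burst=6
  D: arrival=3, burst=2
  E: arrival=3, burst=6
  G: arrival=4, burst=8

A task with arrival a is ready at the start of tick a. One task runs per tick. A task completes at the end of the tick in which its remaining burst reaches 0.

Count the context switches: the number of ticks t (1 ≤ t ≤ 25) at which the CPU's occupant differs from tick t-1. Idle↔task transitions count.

t=0: queue=[C] q_used=0 → run C
t=1: queue=[C] q_used=1 → run C
t=2: queue=[C] q_used=0 → run C
t=3: queue=[C,D,E] q_used=1 → run C
t=4: queue=[D,E,C,G] q_used=0 → run D
t=5: queue=[D,E,C,G] q_used=1 → run D
t=6: queue=[E,C,G] q_used=0 → run E
t=7: queue=[E,C,G] q_used=1 → run E
t=8: queue=[C,G,E] q_used=0 → run C
t=9: queue=[C,G,E] q_used=1 → run C
t=10: queue=[G,E] q_used=0 → run G
t=11: queue=[G,E] q_used=1 → run G
t=12: queue=[E,G] q_used=0 → run E
t=13: queue=[E,G] q_used=1 → run E
t=14: queue=[G,E] q_used=0 → run G
t=15: queue=[G,E] q_used=1 → run G
t=16: queue=[E,G] q_used=0 → run E
t=17: queue=[E,G] q_used=1 → run E
t=18: queue=[G] q_used=0 → run G
t=19: queue=[G] q_used=1 → run G
t=20: queue=[G] q_used=0 → run G
t=21: queue=[G] q_used=1 → run G
t=22: (idle)
t=23: (idle)
t=24: (idle)
t=25: (idle)

context switches = 9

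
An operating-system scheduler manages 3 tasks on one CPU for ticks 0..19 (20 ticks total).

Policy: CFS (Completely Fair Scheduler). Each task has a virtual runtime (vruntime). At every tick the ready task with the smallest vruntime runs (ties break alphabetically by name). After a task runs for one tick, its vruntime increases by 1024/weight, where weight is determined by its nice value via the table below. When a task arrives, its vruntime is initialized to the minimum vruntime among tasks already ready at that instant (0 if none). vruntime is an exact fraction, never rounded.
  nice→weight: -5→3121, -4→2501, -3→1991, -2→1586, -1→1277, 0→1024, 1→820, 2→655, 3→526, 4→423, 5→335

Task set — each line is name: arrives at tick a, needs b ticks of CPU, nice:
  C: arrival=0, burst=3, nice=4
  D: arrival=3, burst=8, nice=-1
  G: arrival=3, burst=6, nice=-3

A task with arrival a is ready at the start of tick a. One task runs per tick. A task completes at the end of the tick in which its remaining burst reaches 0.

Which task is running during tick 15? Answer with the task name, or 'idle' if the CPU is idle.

t=0: vr[C=0] → run C
t=1: vr[C=1024/423] → run C
t=2: vr[C=2048/423] → run C
t=3: vr[D=0 G=0] → run D
t=4: vr[D=1024/1277 G=0] → run G
t=5: vr[D=1024/1277 G=1024/1991] → run G
t=6: vr[D=1024/1277 G=2048/1991] → run D
t=7: vr[D=2048/1277 G=2048/1991] → run G
t=8: vr[D=2048/1277 G=3072/1991] → run G
t=9: vr[D=2048/1277 G=4096/1991] → run D
t=10: vr[D=3072/1277 G=4096/1991] → run G
t=11: vr[D=3072/1277 G=5120/1991] → run D
t=12: vr[D=4096/1277 G=5120/1991] → run G
t=13: vr[D=4096/1277] → run D
t=14: vr[D=5120/1277] → run D
t=15: vr[D=6144/1277] → run D
t=16: vr[D=7168/1277] → run D
t=17: (idle)
t=18: (idle)
t=19: (idle)

running at tick 15 = D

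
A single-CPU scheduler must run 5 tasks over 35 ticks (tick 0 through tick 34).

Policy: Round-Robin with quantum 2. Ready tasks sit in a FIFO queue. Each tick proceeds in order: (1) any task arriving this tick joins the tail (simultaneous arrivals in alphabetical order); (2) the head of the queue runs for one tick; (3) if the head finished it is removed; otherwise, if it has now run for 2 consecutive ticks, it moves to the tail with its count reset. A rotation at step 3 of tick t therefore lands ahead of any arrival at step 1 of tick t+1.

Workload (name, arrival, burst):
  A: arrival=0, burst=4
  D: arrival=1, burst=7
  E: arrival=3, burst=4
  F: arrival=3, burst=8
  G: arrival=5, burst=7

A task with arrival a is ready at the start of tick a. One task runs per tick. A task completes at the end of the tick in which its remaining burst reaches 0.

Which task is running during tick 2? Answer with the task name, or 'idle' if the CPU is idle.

t=0: queue=[A] q_used=0 → run A
t=1: queue=[A,D] q_used=1 → run A
t=2: queue=[D,A] q_used=0 → run D
t=3: queue=[D,A,E,F] q_used=1 → run D
t=4: queue=[A,E,F,D] q_used=0 → run A
t=5: queue=[A,E,F,D,G] q_used=1 → run A
t=6: queue=[E,F,D,G] q_used=0 → run E
t=7: queue=[E,F,D,G] q_used=1 → run E
t=8: queue=[F,D,G,E] q_used=0 → run F
t=9: queue=[F,D,G,E] q_used=1 → run F
t=10: queue=[D,G,E,F] q_used=0 → run D
t=11: queue=[D,G,E,F] q_used=1 → run D
t=12: queue=[G,E,F,D] q_used=0 → run G
t=13: queue=[G,E,F,D] q_used=1 → run G
t=14: queue=[E,F,D,G] q_used=0 → run E
t=15: queue=[E,F,D,G] q_used=1 → run E
t=16: queue=[F,D,G] q_used=0 → run F
t=17: queue=[F,D,G] q_used=1 → run F
t=18: queue=[D,G,F] q_used=0 → run D
t=19: queue=[D,G,F] q_used=1 → run D
t=20: queue=[G,F,D] q_used=0 → run G
t=21: queue=[G,F,D] q_used=1 → run G
t=22: queue=[F,D,G] q_used=0 → run F
t=23: queue=[F,D,G] q_used=1 → run F
t=24: queue=[D,G,F] q_used=0 → run D
t=25: queue=[G,F] q_used=0 → run G
t=26: queue=[G,F] q_used=1 → run G
t=27: queue=[F,G] q_used=0 → run F
t=28: queue=[F,G] q_used=1 → run F
t=29: queue=[G] q_used=0 → run G
t=30: (idle)
t=31: (idle)
t=32: (idle)
t=33: (idle)
t=34: (idle)

running at tick 2 = D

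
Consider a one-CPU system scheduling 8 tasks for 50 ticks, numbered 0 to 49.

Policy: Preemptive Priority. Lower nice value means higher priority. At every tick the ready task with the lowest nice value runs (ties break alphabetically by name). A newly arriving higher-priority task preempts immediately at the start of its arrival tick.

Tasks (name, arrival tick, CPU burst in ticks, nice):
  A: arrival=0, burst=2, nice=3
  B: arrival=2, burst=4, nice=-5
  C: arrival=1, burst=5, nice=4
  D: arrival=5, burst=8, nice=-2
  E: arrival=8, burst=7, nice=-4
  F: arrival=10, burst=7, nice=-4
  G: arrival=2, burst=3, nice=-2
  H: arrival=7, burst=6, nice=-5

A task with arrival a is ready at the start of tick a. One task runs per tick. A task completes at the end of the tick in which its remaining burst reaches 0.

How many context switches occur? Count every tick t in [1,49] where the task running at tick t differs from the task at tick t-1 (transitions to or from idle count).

context switches = 9

t=0: ready={A} → run A
t=1: ready={A,C} → run A
t=2: ready={B,C,G} → run B
t=3: ready={B,C,G} → run B
t=4: ready={B,C,G} → run B
t=5: ready={B,C,D,G} → run B
t=6: ready={C,D,G} → run D
t=7: ready={C,D,G,H} → run H
t=8: ready={C,D,E,G,H} → run H
t=9: ready={C,D,E,G,H} → run H
t=10: ready={C,D,E,F,G,H} → run H
t=11: ready={C,D,E,F,G,H} → run H
t=12: ready={C,D,E,F,G,H} → run H
t=13: ready={C,D,E,F,G} → run E
t=14: ready={C,D,E,F,G} → run E
t=15: ready={C,D,E,F,G} → run E
t=16: ready={C,D,E,F,G} → run E
t=17: ready={C,D,E,F,G} → run E
t=18: ready={C,D,E,F,G} → run E
t=19: ready={C,D,E,F,G} → run E
t=20: ready={C,D,F,G} → run F
t=21: ready={C,D,F,G} → run F
t=22: ready={C,D,F,G} → run F
t=23: ready={C,D,F,G} → run F
t=24: ready={C,D,F,G} → run F
t=25: ready={C,D,F,G} → run F
t=26: ready={C,D,F,G} → run F
t=27: ready={C,D,G} → run D
t=28: ready={C,D,G} → run D
t=29: ready={C,D,G} → run D
t=30: ready={C,D,G} → run D
t=31: ready={C,D,G} → run D
t=32: ready={C,D,G} → run D
t=33: ready={C,D,G} → run D
t=34: ready={C,G} → run G
t=35: ready={C,G} → run G
t=36: ready={C,G} → run G
t=37: ready={C} → run C
t=38: ready={C} → run C
t=39: ready={C} → run C
t=40: ready={C} → run C
t=41: ready={C} → run C
t=42: (idle)
t=43: (idle)
t=44: (idle)
t=45: (idle)
t=46: (idle)
t=47: (idle)
t=48: (idle)
t=49: (idle)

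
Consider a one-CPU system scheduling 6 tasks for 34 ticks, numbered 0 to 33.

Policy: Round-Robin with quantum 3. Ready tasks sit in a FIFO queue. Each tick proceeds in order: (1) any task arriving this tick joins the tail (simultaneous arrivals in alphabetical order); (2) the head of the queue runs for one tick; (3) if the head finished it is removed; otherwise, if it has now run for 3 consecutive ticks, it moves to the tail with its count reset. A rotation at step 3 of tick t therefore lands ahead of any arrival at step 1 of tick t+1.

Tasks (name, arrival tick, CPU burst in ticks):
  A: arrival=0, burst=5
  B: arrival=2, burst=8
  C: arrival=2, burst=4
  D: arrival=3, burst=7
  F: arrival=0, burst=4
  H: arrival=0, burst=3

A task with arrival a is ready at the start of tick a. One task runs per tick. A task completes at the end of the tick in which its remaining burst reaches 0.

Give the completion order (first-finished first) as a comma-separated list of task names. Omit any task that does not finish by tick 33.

t=0: queue=[A,F,H] q_used=0 → run A
t=1: queue=[A,F,H] q_used=1 → run A
t=2: queue=[A,F,H,B,C] q_used=2 → run A
t=3: queue=[F,H,B,C,A,D] q_used=0 → run F
t=4: queue=[F,H,B,C,A,D] q_used=1 → run F
t=5: queue=[F,H,B,C,A,D] q_used=2 → run F
t=6: queue=[H,B,C,A,D,F] q_used=0 → run H
t=7: queue=[H,B,C,A,D,F] q_used=1 → run H
t=8: queue=[H,B,C,A,D,F] q_used=2 → run H
t=9: queue=[B,C,A,D,F] q_used=0 → run B
t=10: queue=[B,C,A,D,F] q_used=1 → run B
t=11: queue=[B,C,A,D,F] q_used=2 → run B
t=12: queue=[C,A,D,F,B] q_used=0 → run C
t=13: queue=[C,A,D,F,B] q_used=1 → run C
t=14: queue=[C,A,D,F,B] q_used=2 → run C
t=15: queue=[A,D,F,B,C] q_used=0 → run A
t=16: queue=[A,D,F,B,C] q_used=1 → run A
t=17: queue=[D,F,B,C] q_used=0 → run D
t=18: queue=[D,F,B,C] q_used=1 → run D
t=19: queue=[D,F,B,C] q_used=2 → run D
t=20: queue=[F,B,C,D] q_used=0 → run F
t=21: queue=[B,C,D] q_used=0 → run B
t=22: queue=[B,C,D] q_used=1 → run B
t=23: queue=[B,C,D] q_used=2 → run B
t=24: queue=[C,D,B] q_used=0 → run C
t=25: queue=[D,B] q_used=0 → run D
t=26: queue=[D,B] q_used=1 → run D
t=27: queue=[D,B] q_used=2 → run D
t=28: queue=[B,D] q_used=0 → run B
t=29: queue=[B,D] q_used=1 → run B
t=30: queue=[D] q_used=0 → run D
t=31: (idle)
t=32: (idle)
t=33: (idle)

completion order = H, A, F, C, B, D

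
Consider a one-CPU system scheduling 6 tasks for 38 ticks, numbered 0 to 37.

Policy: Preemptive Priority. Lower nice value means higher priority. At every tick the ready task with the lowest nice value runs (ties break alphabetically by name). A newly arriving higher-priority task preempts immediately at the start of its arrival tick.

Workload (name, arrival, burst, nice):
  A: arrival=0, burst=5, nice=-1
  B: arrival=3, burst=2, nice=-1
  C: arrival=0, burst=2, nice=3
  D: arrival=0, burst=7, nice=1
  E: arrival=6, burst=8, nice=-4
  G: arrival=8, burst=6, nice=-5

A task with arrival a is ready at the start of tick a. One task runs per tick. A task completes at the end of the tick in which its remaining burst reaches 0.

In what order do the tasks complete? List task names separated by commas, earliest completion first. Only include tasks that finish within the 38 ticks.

t=0: ready={A,C,D} → run A
t=1: ready={A,C,D} → run A
t=2: ready={A,C,D} → run A
t=3: ready={A,B,C,D} → run A
t=4: ready={A,B,C,D} → run A
t=5: ready={B,C,D} → run B
t=6: ready={B,C,D,E} → run E
t=7: ready={B,C,D,E} → run E
t=8: ready={B,C,D,E,G} → run G
t=9: ready={B,C,D,E,G} → run G
t=10: ready={B,C,D,E,G} → run G
t=11: ready={B,C,D,E,G} → run G
t=12: ready={B,C,D,E,G} → run G
t=13: ready={B,C,D,E,G} → run G
t=14: ready={B,C,D,E} → run E
t=15: ready={B,C,D,E} → run E
t=16: ready={B,C,D,E} → run E
t=17: ready={B,C,D,E} → run E
t=18: ready={B,C,D,E} → run E
t=19: ready={B,C,D,E} → run E
t=20: ready={B,C,D} → run B
t=21: ready={C,D} → run D
t=22: ready={C,D} → run D
t=23: ready={C,D} → run D
t=24: ready={C,D} → run D
t=25: ready={C,D} → run D
t=26: ready={C,D} → run D
t=27: ready={C,D} → run D
t=28: ready={C} → run C
t=29: ready={C} → run C
t=30: (idle)
t=31: (idle)
t=32: (idle)
t=33: (idle)
t=34: (idle)
t=35: (idle)
t=36: (idle)
t=37: (idle)

completion order = A, G, E, B, D, C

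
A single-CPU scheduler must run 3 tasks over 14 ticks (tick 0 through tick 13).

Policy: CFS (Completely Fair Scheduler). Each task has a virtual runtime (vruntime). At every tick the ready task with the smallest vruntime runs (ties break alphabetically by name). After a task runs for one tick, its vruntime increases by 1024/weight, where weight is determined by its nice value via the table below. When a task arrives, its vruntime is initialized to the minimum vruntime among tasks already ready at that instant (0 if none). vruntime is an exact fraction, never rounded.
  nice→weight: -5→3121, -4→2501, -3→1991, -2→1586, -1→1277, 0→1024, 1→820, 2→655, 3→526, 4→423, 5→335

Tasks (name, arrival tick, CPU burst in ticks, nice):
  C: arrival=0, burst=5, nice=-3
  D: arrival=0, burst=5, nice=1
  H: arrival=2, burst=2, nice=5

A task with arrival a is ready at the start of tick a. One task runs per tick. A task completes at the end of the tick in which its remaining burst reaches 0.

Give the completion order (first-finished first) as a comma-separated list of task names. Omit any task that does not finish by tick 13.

completion order = C, H, D

t=0: vr[C=0 D=0] → run C
t=1: vr[C=1024/1991 D=0] → run D
t=2: vr[C=1024/1991 D=256/205 H=1024/1991] → run C
t=3: vr[C=2048/1991 D=256/205 H=1024/1991] → run H
t=4: vr[C=2048/1991 D=256/205 H=2381824/666985] → run C
t=5: vr[C=3072/1991 D=256/205 H=2381824/666985] → run D
t=6: vr[C=3072/1991 D=512/205 H=2381824/666985] → run C
t=7: vr[C=4096/1991 D=512/205 H=2381824/666985] → run C
t=8: vr[D=512/205 H=2381824/666985] → run D
t=9: vr[D=768/205 H=2381824/666985] → run H
t=10: vr[D=768/205] → run D
t=11: vr[D=1024/205] → run D
t=12: (idle)
t=13: (idle)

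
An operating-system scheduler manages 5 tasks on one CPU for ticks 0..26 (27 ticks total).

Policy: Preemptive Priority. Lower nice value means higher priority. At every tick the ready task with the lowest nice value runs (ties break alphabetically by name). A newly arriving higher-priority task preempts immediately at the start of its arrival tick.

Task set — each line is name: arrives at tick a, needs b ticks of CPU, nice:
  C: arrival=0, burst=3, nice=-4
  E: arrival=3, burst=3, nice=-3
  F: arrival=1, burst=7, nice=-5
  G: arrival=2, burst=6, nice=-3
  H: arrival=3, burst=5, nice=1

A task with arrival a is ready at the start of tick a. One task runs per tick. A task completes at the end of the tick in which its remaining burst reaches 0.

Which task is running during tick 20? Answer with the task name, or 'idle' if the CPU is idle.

running at tick 20 = H

t=0: ready={C} → run C
t=1: ready={C,F} → run F
t=2: ready={C,F,G} → run F
t=3: ready={C,E,F,G,H} → run F
t=4: ready={C,E,F,G,H} → run F
t=5: ready={C,E,F,G,H} → run F
t=6: ready={C,E,F,G,H} → run F
t=7: ready={C,E,F,G,H} → run F
t=8: ready={C,E,G,H} → run C
t=9: ready={C,E,G,H} → run C
t=10: ready={E,G,H} → run E
t=11: ready={E,G,H} → run E
t=12: ready={E,G,H} → run E
t=13: ready={G,H} → run G
t=14: ready={G,H} → run G
t=15: ready={G,H} → run G
t=16: ready={G,H} → run G
t=17: ready={G,H} → run G
t=18: ready={G,H} → run G
t=19: ready={H} → run H
t=20: ready={H} → run H
t=21: ready={H} → run H
t=22: ready={H} → run H
t=23: ready={H} → run H
t=24: (idle)
t=25: (idle)
t=26: (idle)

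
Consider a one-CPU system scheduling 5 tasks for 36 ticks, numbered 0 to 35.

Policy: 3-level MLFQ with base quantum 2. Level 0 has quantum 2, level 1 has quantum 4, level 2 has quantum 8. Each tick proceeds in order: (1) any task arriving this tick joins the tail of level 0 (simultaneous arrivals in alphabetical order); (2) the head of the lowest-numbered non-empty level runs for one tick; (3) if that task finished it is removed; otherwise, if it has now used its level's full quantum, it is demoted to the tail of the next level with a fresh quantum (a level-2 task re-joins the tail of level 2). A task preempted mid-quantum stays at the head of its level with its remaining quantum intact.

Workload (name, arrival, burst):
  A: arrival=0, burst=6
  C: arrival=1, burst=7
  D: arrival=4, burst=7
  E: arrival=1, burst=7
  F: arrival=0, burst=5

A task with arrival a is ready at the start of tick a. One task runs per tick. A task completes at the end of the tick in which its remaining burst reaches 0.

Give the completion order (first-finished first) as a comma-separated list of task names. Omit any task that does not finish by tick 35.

completion order = A, F, C, E, D

t=0: L0/L1/L2 = AF/-/- → run A
t=1: L0/L1/L2 = AFCE/-/- → run A
t=2: L0/L1/L2 = FCE/A/- → run F
t=3: L0/L1/L2 = FCE/A/- → run F
t=4: L0/L1/L2 = CED/AF/- → run C
t=5: L0/L1/L2 = CED/AF/- → run C
t=6: L0/L1/L2 = ED/AFC/- → run E
t=7: L0/L1/L2 = ED/AFC/- → run E
t=8: L0/L1/L2 = D/AFCE/- → run D
t=9: L0/L1/L2 = D/AFCE/- → run D
t=10: L0/L1/L2 = -/AFCED/- → run A
t=11: L0/L1/L2 = -/AFCED/- → run A
t=12: L0/L1/L2 = -/AFCED/- → run A
t=13: L0/L1/L2 = -/AFCED/- → run A
t=14: L0/L1/L2 = -/FCED/- → run F
t=15: L0/L1/L2 = -/FCED/- → run F
t=16: L0/L1/L2 = -/FCED/- → run F
t=17: L0/L1/L2 = -/CED/- → run C
t=18: L0/L1/L2 = -/CED/- → run C
t=19: L0/L1/L2 = -/CED/- → run C
t=20: L0/L1/L2 = -/CED/- → run C
t=21: L0/L1/L2 = -/ED/C → run E
t=22: L0/L1/L2 = -/ED/C → run E
t=23: L0/L1/L2 = -/ED/C → run E
t=24: L0/L1/L2 = -/ED/C → run E
t=25: L0/L1/L2 = -/D/CE → run D
t=26: L0/L1/L2 = -/D/CE → run D
t=27: L0/L1/L2 = -/D/CE → run D
t=28: L0/L1/L2 = -/D/CE → run D
t=29: L0/L1/L2 = -/-/CED → run C
t=30: L0/L1/L2 = -/-/ED → run E
t=31: L0/L1/L2 = -/-/D → run D
t=32: (idle)
t=33: (idle)
t=34: (idle)
t=35: (idle)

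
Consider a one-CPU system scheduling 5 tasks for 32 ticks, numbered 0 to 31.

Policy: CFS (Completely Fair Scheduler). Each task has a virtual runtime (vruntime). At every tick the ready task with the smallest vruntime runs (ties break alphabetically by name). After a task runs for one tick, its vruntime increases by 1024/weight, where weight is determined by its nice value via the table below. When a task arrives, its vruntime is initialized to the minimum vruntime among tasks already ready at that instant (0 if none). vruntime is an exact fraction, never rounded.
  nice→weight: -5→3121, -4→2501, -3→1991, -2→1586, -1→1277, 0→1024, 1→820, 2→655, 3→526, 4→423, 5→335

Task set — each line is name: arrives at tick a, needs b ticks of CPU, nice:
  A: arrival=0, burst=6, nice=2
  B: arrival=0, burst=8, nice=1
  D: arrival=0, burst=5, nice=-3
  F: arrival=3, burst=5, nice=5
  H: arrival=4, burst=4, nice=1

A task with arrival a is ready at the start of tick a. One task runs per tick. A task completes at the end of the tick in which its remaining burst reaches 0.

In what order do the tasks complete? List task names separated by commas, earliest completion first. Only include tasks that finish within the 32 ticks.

t=0: vr[A=0 B=0 D=0] → run A
t=1: vr[A=1024/655 B=0 D=0] → run B
t=2: vr[A=1024/655 B=256/205 D=0] → run D
t=3: vr[A=1024/655 B=256/205 D=1024/1991 F=1024/1991] → run D
t=4: vr[A=1024/655 B=256/205 D=2048/1991 F=1024/1991 H=1024/1991] → run F
t=5: vr[A=1024/655 B=256/205 D=2048/1991 F=2381824/666985 H=1024/1991] → run H
t=6: vr[A=1024/655 B=256/205 D=2048/1991 F=2381824/666985 H=719616/408155] → run D
t=7: vr[A=1024/655 B=256/205 D=3072/1991 F=2381824/666985 H=719616/408155] → run B
t=8: vr[A=1024/655 B=512/205 D=3072/1991 F=2381824/666985 H=719616/408155] → run D
t=9: vr[A=1024/655 B=512/205 D=4096/1991 F=2381824/666985 H=719616/408155] → run A
t=10: vr[A=2048/655 B=512/205 D=4096/1991 F=2381824/666985 H=719616/408155] → run H
t=11: vr[A=2048/655 B=512/205 D=4096/1991 F=2381824/666985 H=1229312/408155] → run D
t=12: vr[A=2048/655 B=512/205 F=2381824/666985 H=1229312/408155] → run B
t=13: vr[A=2048/655 B=768/205 F=2381824/666985 H=1229312/408155] → run H
t=14: vr[A=2048/655 B=768/205 F=2381824/666985 H=1739008/408155] → run A
t=15: vr[A=3072/655 B=768/205 F=2381824/666985 H=1739008/408155] → run F
t=16: vr[A=3072/655 B=768/205 F=4420608/666985 H=1739008/408155] → run B
t=17: vr[A=3072/655 B=1024/205 F=4420608/666985 H=1739008/408155] → run H
t=18: vr[A=3072/655 B=1024/205 F=4420608/666985] → run A
t=19: vr[A=4096/655 B=1024/205 F=4420608/666985] → run B
t=20: vr[A=4096/655 B=256/41 F=4420608/666985] → run B
t=21: vr[A=4096/655 B=1536/205 F=4420608/666985] → run A
t=22: vr[A=1024/131 B=1536/205 F=4420608/666985] → run F
t=23: vr[A=1024/131 B=1536/205 F=6459392/666985] → run B
t=24: vr[A=1024/131 B=1792/205 F=6459392/666985] → run A
t=25: vr[B=1792/205 F=6459392/666985] → run B
t=26: vr[F=6459392/666985] → run F
t=27: vr[F=8498176/666985] → run F
t=28: (idle)
t=29: (idle)
t=30: (idle)
t=31: (idle)

completion order = D, H, A, B, F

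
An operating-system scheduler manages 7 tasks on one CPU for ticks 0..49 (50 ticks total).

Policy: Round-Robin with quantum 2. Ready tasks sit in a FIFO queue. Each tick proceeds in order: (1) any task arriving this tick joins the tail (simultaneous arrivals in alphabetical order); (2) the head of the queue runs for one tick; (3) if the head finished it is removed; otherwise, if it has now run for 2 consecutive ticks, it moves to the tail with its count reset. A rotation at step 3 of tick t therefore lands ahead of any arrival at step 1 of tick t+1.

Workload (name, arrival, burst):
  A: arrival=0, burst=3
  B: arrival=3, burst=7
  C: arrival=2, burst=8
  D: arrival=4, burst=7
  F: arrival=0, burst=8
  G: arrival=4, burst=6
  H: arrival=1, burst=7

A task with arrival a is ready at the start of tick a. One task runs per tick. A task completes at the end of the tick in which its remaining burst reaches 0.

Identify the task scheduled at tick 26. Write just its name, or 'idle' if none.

running at tick 26 = D

t=0: queue=[A,F] q_used=0 → run A
t=1: queue=[A,F,H] q_used=1 → run A
t=2: queue=[F,H,A,C] q_used=0 → run F
t=3: queue=[F,H,A,C,B] q_used=1 → run F
t=4: queue=[H,A,C,B,F,D,G] q_used=0 → run H
t=5: queue=[H,A,C,B,F,D,G] q_used=1 → run H
t=6: queue=[A,C,B,F,D,G,H] q_used=0 → run A
t=7: queue=[C,B,F,D,G,H] q_used=0 → run C
t=8: queue=[C,B,F,D,G,H] q_used=1 → run C
t=9: queue=[B,F,D,G,H,C] q_used=0 → run B
t=10: queue=[B,F,D,G,H,C] q_used=1 → run B
t=11: queue=[F,D,G,H,C,B] q_used=0 → run F
t=12: queue=[F,D,G,H,C,B] q_used=1 → run F
t=13: queue=[D,G,H,C,B,F] q_used=0 → run D
t=14: queue=[D,G,H,C,B,F] q_used=1 → run D
t=15: queue=[G,H,C,B,F,D] q_used=0 → run G
t=16: queue=[G,H,C,B,F,D] q_used=1 → run G
t=17: queue=[H,C,B,F,D,G] q_used=0 → run H
t=18: queue=[H,C,B,F,D,G] q_used=1 → run H
t=19: queue=[C,B,F,D,G,H] q_used=0 → run C
t=20: queue=[C,B,F,D,G,H] q_used=1 → run C
t=21: queue=[B,F,D,G,H,C] q_used=0 → run B
t=22: queue=[B,F,D,G,H,C] q_used=1 → run B
t=23: queue=[F,D,G,H,C,B] q_used=0 → run F
t=24: queue=[F,D,G,H,C,B] q_used=1 → run F
t=25: queue=[D,G,H,C,B,F] q_used=0 → run D
t=26: queue=[D,G,H,C,B,F] q_used=1 → run D
t=27: queue=[G,H,C,B,F,D] q_used=0 → run G
t=28: queue=[G,H,C,B,F,D] q_used=1 → run G
t=29: queue=[H,C,B,F,D,G] q_used=0 → run H
t=30: queue=[H,C,B,F,D,G] q_used=1 → run H
t=31: queue=[C,B,F,D,G,H] q_used=0 → run C
t=32: queue=[C,B,F,D,G,H] q_used=1 → run C
t=33: queue=[B,F,D,G,H,C] q_used=0 → run B
t=34: queue=[B,F,D,G,H,C] q_used=1 → run B
t=35: queue=[F,D,G,H,C,B] q_used=0 → run F
t=36: queue=[F,D,G,H,C,B] q_used=1 → run F
t=37: queue=[D,G,H,C,B] q_used=0 → run D
t=38: queue=[D,G,H,C,B] q_used=1 → run D
t=39: queue=[G,H,C,B,D] q_used=0 → run G
t=40: queue=[G,H,C,B,D] q_used=1 → run G
t=41: queue=[H,C,B,D] q_used=0 → run H
t=42: queue=[C,B,D] q_used=0 → run C
t=43: queue=[C,B,D] q_used=1 → run C
t=44: queue=[B,D] q_used=0 → run B
t=45: queue=[D] q_used=0 → run D
t=46: (idle)
t=47: (idle)
t=48: (idle)
t=49: (idle)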